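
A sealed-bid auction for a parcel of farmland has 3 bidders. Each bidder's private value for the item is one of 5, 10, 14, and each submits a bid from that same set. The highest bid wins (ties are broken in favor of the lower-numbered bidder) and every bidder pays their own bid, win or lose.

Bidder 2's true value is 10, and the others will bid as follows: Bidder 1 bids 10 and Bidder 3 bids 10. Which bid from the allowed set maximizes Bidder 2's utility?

14

Bid 5: loses but pays 5, utility -5.
Bid 10: loses but pays 10, utility -10.
Bid 14: wins, pays 14, utility 10 - 14 = -4.
The best choice is 14 with utility -4.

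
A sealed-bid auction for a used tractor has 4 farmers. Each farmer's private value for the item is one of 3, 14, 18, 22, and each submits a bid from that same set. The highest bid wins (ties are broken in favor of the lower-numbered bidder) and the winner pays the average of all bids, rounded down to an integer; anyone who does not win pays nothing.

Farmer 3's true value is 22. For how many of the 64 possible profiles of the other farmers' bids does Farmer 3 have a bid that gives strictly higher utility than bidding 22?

12

Others bid (3, 3, 3): truth gives 15; bid 14 gives 17 > 15. Violating.
Others bid (3, 3, 14): truth gives 12; bid 14 gives 14 > 12. Violating.
Others bid (3, 3, 18): truth gives 11; bid 18 gives 12 > 11. Violating.
Others bid (3, 14, 3): truth gives 12; bid 18 gives 13 > 12. Violating.
Others bid (3, 3, 22): truth gives 10; no alternative beats it.
Others bid (3, 14, 22): truth gives 7; no alternative beats it.
(Checking all 64 profiles: 12 have a profitable deviation, 52 do not.)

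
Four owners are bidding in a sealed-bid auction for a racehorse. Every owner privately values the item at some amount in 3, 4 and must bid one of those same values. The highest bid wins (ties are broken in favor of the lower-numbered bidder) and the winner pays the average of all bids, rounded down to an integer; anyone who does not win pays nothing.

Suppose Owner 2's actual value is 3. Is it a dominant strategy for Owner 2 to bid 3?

Yes

Check each profile of the others' bids and compare truth against every alternative bid.
Others bid (3, 3, 3): truth gives 0, best alternative gives 0.
Others bid (3, 3, 4): truth gives 0, best alternative gives 0.
Others bid (3, 4, 3): truth gives 0, best alternative gives 0.
Others bid (3, 4, 4): truth gives 0, best alternative gives 0.
Others bid (4, 3, 3): truth gives 0, best alternative gives 0.
Others bid (4, 3, 4): truth gives 0, best alternative gives 0.
(Remaining 2 profiles checked similarly; truth is weakly best in each.)
In every case the truthful bid is at least as good as any alternative, so it is a dominant strategy.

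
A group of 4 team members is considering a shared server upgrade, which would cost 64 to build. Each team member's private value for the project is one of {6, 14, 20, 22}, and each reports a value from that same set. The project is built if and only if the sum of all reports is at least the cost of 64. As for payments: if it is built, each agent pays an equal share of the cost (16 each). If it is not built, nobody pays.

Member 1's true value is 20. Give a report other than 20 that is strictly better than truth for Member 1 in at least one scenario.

Suppose Member 2 reports 6, Member 3 reports 14 and Member 4 reports 22.
Report 20: project not built, utility 0.
Report 22: project built, pays 16, utility 20 - 16 = 4.
So reporting 22 beats truth here (4 > 0).

22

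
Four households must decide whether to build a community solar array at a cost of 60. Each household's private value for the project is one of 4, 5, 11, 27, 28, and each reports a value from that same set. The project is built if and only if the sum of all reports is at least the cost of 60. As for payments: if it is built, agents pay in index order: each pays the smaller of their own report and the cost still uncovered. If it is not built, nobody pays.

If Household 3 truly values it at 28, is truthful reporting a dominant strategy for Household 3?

No

Consider the case where Household 1 reports 4, Household 2 reports 4 and Household 4 reports 27.
Truthful report 28: project built, pays 28, utility 28 - 28 = 0.
Report 27 instead: project built, pays 27, utility 28 - 27 = 1.
Since 1 > 0, reporting 27 is strictly better here, so truthful reporting is not dominant.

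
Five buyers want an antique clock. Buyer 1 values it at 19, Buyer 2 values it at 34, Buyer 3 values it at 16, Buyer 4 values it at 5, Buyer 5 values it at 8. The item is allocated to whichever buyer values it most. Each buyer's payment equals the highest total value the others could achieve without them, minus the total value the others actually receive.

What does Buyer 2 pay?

Buyer 2 has the highest value and receives the item.
Without Buyer 2, the item would go to the next-highest value, 19, so the others could achieve 19.
With Buyer 2 present and winning, the others receive nothing, so their total is 0.
Payment = 19 - 0 = 19.

19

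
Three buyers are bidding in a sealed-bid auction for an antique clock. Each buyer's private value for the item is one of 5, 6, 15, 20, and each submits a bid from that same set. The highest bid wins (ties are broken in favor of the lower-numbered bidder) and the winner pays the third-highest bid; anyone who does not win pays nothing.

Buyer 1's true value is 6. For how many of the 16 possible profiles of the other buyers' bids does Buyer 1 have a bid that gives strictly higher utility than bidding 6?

4

Others bid (5, 15): truth gives 0; bid 15 gives 1 > 0. Violating.
Others bid (5, 20): truth gives 0; bid 20 gives 1 > 0. Violating.
Others bid (15, 5): truth gives 0; bid 15 gives 1 > 0. Violating.
Others bid (20, 5): truth gives 0; bid 20 gives 1 > 0. Violating.
Others bid (5, 5): truth gives 1; no alternative beats it.
Others bid (5, 6): truth gives 1; no alternative beats it.
(Checking all 16 profiles: 4 have a profitable deviation, 12 do not.)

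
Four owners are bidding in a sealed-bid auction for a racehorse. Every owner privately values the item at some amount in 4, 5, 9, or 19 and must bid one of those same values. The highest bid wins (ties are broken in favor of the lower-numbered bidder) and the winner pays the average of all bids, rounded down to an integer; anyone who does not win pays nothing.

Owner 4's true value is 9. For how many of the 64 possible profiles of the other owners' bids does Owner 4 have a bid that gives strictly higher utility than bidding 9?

1

Others bid (4, 4, 4): truth gives 4; bid 5 gives 5 > 4. Violating.
Others bid (4, 4, 5): truth gives 4; no alternative beats it.
Others bid (4, 4, 9): truth gives 0; no alternative beats it.
(Checking all 64 profiles: 1 has a profitable deviation, 63 do not.)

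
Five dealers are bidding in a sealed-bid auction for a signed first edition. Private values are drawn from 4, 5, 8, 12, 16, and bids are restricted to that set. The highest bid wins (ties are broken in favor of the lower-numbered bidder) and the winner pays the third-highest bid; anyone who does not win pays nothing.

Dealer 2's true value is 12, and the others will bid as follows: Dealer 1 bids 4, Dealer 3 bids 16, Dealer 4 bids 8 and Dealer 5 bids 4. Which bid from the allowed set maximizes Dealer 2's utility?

16

Bid 4: loses, pays 0, utility 0.
Bid 5: loses, pays 0, utility 0.
Bid 8: loses, pays 0, utility 0.
Bid 12: loses, pays 0, utility 0.
Bid 16: wins, pays 8, utility 12 - 8 = 4.
The best choice is 16 with utility 4.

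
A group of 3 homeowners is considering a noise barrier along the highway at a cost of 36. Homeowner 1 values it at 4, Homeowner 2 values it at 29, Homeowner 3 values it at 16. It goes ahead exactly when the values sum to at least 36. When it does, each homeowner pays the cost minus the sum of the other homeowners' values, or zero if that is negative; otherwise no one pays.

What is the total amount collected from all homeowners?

Total value 49 ≥ cost 36, so it is built.
Homeowner 1: others sum to 45; max(0, 36 - 45) = 0.
Homeowner 2: others sum to 20; max(0, 36 - 20) = 16.
Homeowner 3: others sum to 33; max(0, 36 - 33) = 3.
Total collected = 0 + 16 + 3 = 19.

19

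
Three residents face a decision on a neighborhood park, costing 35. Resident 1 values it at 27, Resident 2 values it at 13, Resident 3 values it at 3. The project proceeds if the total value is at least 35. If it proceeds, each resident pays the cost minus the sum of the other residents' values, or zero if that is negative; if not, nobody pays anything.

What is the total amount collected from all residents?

24

Total value 43 ≥ cost 35, so it is built.
Resident 1: others sum to 16; max(0, 35 - 16) = 19.
Resident 2: others sum to 30; max(0, 35 - 30) = 5.
Resident 3: others sum to 40; max(0, 35 - 40) = 0.
Total collected = 19 + 5 + 0 = 24.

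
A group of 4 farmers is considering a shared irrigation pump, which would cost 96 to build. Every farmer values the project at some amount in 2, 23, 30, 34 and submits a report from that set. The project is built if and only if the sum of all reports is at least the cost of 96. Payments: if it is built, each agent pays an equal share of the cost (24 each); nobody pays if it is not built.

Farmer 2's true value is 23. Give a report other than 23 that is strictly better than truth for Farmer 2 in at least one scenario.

2

Suppose Farmer 1 reports 23, Farmer 3 reports 23 and Farmer 4 reports 30.
Report 23: project built, pays 24, utility 23 - 24 = -1.
Report 2: project not built, utility 0.
So reporting 2 beats truth here (0 > -1).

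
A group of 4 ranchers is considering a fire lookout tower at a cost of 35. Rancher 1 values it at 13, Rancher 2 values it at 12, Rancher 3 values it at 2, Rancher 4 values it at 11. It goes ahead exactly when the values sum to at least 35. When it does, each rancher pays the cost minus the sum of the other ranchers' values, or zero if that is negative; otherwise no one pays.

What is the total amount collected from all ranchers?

Total value 38 ≥ cost 35, so it is built.
Rancher 1: others sum to 25; max(0, 35 - 25) = 10.
Rancher 2: others sum to 26; max(0, 35 - 26) = 9.
Rancher 3: others sum to 36; max(0, 35 - 36) = 0.
Rancher 4: others sum to 27; max(0, 35 - 27) = 8.
Total collected = 10 + 9 + 0 + 8 = 27.

27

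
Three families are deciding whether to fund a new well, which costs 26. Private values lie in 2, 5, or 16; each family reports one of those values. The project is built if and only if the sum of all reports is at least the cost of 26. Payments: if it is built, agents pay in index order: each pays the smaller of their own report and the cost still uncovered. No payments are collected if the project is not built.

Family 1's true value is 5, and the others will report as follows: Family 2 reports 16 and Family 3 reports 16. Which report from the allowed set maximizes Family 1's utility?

Report 2: project built, pays 2, utility 5 - 2 = 3.
Report 5: project built, pays 5, utility 5 - 5 = 0.
Report 16: project built, pays 16, utility 5 - 16 = -11.
The best choice is 2 with utility 3.

2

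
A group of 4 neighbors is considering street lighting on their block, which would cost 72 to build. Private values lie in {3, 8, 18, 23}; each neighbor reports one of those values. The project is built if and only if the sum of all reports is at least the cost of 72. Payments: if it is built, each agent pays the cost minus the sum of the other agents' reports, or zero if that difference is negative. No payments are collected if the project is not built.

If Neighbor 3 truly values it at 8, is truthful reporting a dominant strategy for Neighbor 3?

Yes

Check each profile of the others' reports and compare truth against every alternative report.
Others report (23, 23, 23): truth gives 5, best alternative gives 5.
Others report (3, 3, 3): truth gives 0, best alternative gives 0.
Others report (3, 3, 8): truth gives 0, best alternative gives 0.
Others report (3, 3, 18): truth gives 0, best alternative gives 0.
Others report (3, 3, 23): truth gives 0, best alternative gives 0.
Others report (3, 8, 3): truth gives 0, best alternative gives 0.
(Remaining 58 profiles checked similarly; truth is weakly best in each.)
In every case the truthful report is at least as good as any alternative, so it is a dominant strategy.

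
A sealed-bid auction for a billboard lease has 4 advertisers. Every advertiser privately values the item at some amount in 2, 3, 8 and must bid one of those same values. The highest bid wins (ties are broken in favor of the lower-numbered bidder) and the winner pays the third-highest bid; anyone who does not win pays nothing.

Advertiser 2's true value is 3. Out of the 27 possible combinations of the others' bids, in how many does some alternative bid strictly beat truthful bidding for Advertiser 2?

Others bid (2, 2, 8): truth gives 0; bid 8 gives 1 > 0. Violating.
Others bid (2, 8, 2): truth gives 0; bid 8 gives 1 > 0. Violating.
Others bid (3, 2, 2): truth gives 0; bid 8 gives 1 > 0. Violating.
Others bid (2, 2, 2): truth gives 1; no alternative beats it.
Others bid (2, 2, 3): truth gives 1; no alternative beats it.
(Checking all 27 profiles: 3 have a profitable deviation, 24 do not.)

3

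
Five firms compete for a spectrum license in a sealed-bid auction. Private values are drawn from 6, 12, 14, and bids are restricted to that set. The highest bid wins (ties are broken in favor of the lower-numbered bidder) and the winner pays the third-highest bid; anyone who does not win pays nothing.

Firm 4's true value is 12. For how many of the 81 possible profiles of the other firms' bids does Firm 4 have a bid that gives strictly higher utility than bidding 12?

Others bid (6, 6, 6, 14): truth gives 0; bid 14 gives 6 > 0. Violating.
Others bid (6, 6, 12, 6): truth gives 0; bid 14 gives 6 > 0. Violating.
Others bid (6, 12, 6, 6): truth gives 0; bid 14 gives 6 > 0. Violating.
Others bid (12, 6, 6, 6): truth gives 0; bid 14 gives 6 > 0. Violating.
Others bid (6, 6, 6, 6): truth gives 6; no alternative beats it.
Others bid (6, 6, 6, 12): truth gives 6; no alternative beats it.
(Checking all 81 profiles: 4 have a profitable deviation, 77 do not.)

4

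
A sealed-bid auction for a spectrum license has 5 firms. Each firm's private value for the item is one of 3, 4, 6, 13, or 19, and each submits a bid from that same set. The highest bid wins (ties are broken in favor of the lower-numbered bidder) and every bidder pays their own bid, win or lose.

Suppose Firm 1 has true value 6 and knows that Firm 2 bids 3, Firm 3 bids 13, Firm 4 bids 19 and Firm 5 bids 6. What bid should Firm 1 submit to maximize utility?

3

Bid 3: loses but pays 3, utility -3.
Bid 4: loses but pays 4, utility -4.
Bid 6: loses but pays 6, utility -6.
Bid 13: loses but pays 13, utility -13.
Bid 19: wins, pays 19, utility 6 - 19 = -13.
The best choice is 3 with utility -3.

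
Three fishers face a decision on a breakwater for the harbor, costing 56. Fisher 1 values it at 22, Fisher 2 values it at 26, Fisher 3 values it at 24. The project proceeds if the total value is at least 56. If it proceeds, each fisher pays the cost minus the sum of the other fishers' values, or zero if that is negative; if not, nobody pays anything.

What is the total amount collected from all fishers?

Total value 72 ≥ cost 56, so it is built.
Fisher 1: others sum to 50; max(0, 56 - 50) = 6.
Fisher 2: others sum to 46; max(0, 56 - 46) = 10.
Fisher 3: others sum to 48; max(0, 56 - 48) = 8.
Total collected = 6 + 10 + 8 = 24.

24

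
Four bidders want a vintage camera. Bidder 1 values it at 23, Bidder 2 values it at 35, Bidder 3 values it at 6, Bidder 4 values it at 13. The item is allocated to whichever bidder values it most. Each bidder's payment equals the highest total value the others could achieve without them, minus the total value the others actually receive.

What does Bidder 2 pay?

23

Bidder 2 has the highest value and receives the item.
Without Bidder 2, the item would go to the next-highest value, 23, so the others could achieve 23.
With Bidder 2 present and winning, the others receive nothing, so their total is 0.
Payment = 23 - 0 = 23.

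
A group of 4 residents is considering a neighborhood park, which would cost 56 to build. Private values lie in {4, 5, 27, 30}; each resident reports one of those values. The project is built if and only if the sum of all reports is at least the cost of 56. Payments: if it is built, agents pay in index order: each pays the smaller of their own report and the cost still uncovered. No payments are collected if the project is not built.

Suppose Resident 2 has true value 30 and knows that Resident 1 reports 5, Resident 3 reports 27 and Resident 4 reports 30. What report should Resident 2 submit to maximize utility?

Report 4: project built, pays 4, utility 30 - 4 = 26.
Report 5: project built, pays 5, utility 30 - 5 = 25.
Report 27: project built, pays 27, utility 30 - 27 = 3.
Report 30: project built, pays 30, utility 30 - 30 = 0.
The best choice is 4 with utility 26.

4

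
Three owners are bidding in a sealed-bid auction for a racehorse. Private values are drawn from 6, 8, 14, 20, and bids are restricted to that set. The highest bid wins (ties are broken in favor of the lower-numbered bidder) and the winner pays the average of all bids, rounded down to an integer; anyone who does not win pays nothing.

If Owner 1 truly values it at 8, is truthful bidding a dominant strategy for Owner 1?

Yes

Check each profile of the others' bids and compare truth against every alternative bid.
Others bid (6, 8): truth gives 1, best alternative gives 0.
Others bid (8, 6): truth gives 1, best alternative gives 0.
Others bid (6, 6): truth gives 2, best alternative gives 2.
Others bid (6, 14): truth gives 0, best alternative gives 0.
Others bid (6, 20): truth gives 0, best alternative gives 0.
Others bid (8, 8): truth gives 0, best alternative gives 0.
(Remaining 10 profiles checked similarly; truth is weakly best in each.)
In every case the truthful bid is at least as good as any alternative, so it is a dominant strategy.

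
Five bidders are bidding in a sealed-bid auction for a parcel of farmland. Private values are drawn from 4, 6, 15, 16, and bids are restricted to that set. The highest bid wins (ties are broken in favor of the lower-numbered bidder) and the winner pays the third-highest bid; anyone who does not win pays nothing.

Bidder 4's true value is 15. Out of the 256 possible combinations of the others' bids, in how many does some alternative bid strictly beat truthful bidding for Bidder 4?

Others bid (4, 4, 4, 16): truth gives 0; bid 16 gives 11 > 0. Violating.
Others bid (4, 4, 6, 16): truth gives 0; bid 16 gives 9 > 0. Violating.
Others bid (4, 4, 15, 4): truth gives 0; bid 16 gives 11 > 0. Violating.
Others bid (4, 4, 15, 6): truth gives 0; bid 16 gives 9 > 0. Violating.
Others bid (4, 4, 4, 4): truth gives 11; no alternative beats it.
Others bid (4, 4, 4, 6): truth gives 11; no alternative beats it.
(Checking all 256 profiles: 32 have a profitable deviation, 224 do not.)

32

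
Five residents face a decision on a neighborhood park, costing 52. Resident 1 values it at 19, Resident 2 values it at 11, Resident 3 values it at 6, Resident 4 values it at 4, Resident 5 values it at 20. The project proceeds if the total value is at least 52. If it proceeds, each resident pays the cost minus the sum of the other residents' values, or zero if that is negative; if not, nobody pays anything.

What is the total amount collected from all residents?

26

Total value 60 ≥ cost 52, so it is built.
Resident 1: others sum to 41; max(0, 52 - 41) = 11.
Resident 2: others sum to 49; max(0, 52 - 49) = 3.
Resident 3: others sum to 54; max(0, 52 - 54) = 0.
Resident 4: others sum to 56; max(0, 52 - 56) = 0.
Resident 5: others sum to 40; max(0, 52 - 40) = 12.
Total collected = 11 + 3 + 0 + 0 + 12 = 26.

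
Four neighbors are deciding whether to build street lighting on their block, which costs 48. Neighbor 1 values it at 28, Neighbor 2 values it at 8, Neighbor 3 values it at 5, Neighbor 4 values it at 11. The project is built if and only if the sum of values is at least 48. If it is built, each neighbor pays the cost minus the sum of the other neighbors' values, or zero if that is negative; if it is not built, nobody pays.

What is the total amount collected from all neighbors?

Total value 52 ≥ cost 48, so it is built.
Neighbor 1: others sum to 24; max(0, 48 - 24) = 24.
Neighbor 2: others sum to 44; max(0, 48 - 44) = 4.
Neighbor 3: others sum to 47; max(0, 48 - 47) = 1.
Neighbor 4: others sum to 41; max(0, 48 - 41) = 7.
Total collected = 24 + 4 + 1 + 7 = 36.

36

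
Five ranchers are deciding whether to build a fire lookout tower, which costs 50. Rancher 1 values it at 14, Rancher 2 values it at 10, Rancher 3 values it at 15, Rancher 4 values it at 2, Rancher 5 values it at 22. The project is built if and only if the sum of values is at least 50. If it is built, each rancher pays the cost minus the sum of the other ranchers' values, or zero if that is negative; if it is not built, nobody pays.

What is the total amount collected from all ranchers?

12

Total value 63 ≥ cost 50, so it is built.
Rancher 1: others sum to 49; max(0, 50 - 49) = 1.
Rancher 2: others sum to 53; max(0, 50 - 53) = 0.
Rancher 3: others sum to 48; max(0, 50 - 48) = 2.
Rancher 4: others sum to 61; max(0, 50 - 61) = 0.
Rancher 5: others sum to 41; max(0, 50 - 41) = 9.
Total collected = 1 + 0 + 2 + 0 + 9 = 12.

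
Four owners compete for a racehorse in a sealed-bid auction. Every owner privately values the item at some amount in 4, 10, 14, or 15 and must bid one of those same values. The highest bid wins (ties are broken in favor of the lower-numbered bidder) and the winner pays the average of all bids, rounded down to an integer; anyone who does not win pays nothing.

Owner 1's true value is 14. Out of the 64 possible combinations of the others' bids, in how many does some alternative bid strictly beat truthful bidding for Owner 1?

Others bid (4, 4, 4): truth gives 8; bid 4 gives 10 > 8. Violating.
Others bid (4, 4, 10): truth gives 6; bid 10 gives 7 > 6. Violating.
Others bid (4, 4, 15): truth gives 0; bid 15 gives 5 > 0. Violating.
Others bid (4, 10, 4): truth gives 6; bid 10 gives 7 > 6. Violating.
Others bid (4, 4, 14): truth gives 5; no alternative beats it.
Others bid (4, 10, 14): truth gives 4; no alternative beats it.
(Checking all 64 profiles: 38 have a profitable deviation, 26 do not.)

38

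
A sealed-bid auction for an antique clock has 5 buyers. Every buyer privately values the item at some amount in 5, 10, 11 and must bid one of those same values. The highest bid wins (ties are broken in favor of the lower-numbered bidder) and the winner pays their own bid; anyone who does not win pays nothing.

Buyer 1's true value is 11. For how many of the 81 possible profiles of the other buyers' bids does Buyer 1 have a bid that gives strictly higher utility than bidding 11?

Others bid (5, 5, 5, 5): truth gives 0; bid 5 gives 6 > 0. Violating.
Others bid (5, 5, 5, 10): truth gives 0; bid 10 gives 1 > 0. Violating.
Others bid (5, 5, 10, 5): truth gives 0; bid 10 gives 1 > 0. Violating.
Others bid (5, 5, 10, 10): truth gives 0; bid 10 gives 1 > 0. Violating.
Others bid (5, 5, 5, 11): truth gives 0; no alternative beats it.
Others bid (5, 5, 10, 11): truth gives 0; no alternative beats it.
(Checking all 81 profiles: 16 have a profitable deviation, 65 do not.)

16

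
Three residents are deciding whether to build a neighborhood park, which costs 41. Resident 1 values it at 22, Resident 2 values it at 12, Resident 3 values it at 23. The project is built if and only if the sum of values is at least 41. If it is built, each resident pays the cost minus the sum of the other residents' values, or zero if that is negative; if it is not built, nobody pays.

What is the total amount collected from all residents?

Total value 57 ≥ cost 41, so it is built.
Resident 1: others sum to 35; max(0, 41 - 35) = 6.
Resident 2: others sum to 45; max(0, 41 - 45) = 0.
Resident 3: others sum to 34; max(0, 41 - 34) = 7.
Total collected = 6 + 0 + 7 = 13.

13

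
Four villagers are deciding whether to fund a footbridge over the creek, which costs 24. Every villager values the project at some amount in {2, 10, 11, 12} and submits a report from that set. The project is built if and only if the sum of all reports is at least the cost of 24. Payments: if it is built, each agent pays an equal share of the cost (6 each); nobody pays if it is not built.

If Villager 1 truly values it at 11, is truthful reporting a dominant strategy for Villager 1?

Yes

Check each profile of the others' reports and compare truth against every alternative report.
Others report (2, 2, 10): truth gives 5, best alternative gives 5.
Others report (2, 2, 11): truth gives 5, best alternative gives 5.
Others report (2, 2, 12): truth gives 5, best alternative gives 5.
Others report (2, 10, 2): truth gives 5, best alternative gives 5.
Others report (2, 10, 10): truth gives 5, best alternative gives 5.
Others report (2, 10, 11): truth gives 5, best alternative gives 5.
(Remaining 58 profiles checked similarly; truth is weakly best in each.)
In every case the truthful report is at least as good as any alternative, so it is a dominant strategy.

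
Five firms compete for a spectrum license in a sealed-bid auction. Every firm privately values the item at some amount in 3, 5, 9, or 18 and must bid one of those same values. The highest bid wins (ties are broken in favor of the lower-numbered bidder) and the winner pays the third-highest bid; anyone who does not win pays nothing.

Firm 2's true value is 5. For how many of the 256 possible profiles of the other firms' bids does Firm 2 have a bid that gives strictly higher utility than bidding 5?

Others bid (3, 3, 3, 9): truth gives 0; bid 9 gives 2 > 0. Violating.
Others bid (3, 3, 3, 18): truth gives 0; bid 18 gives 2 > 0. Violating.
Others bid (3, 3, 9, 3): truth gives 0; bid 9 gives 2 > 0. Violating.
Others bid (3, 3, 18, 3): truth gives 0; bid 18 gives 2 > 0. Violating.
Others bid (3, 3, 3, 3): truth gives 2; no alternative beats it.
Others bid (3, 3, 3, 5): truth gives 2; no alternative beats it.
(Checking all 256 profiles: 8 have a profitable deviation, 248 do not.)

8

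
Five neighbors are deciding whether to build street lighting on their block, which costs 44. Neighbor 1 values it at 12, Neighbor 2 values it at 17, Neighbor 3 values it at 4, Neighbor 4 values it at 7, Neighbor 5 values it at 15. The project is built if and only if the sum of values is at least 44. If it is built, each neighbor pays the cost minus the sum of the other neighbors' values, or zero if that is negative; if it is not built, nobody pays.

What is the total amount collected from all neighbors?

11

Total value 55 ≥ cost 44, so it is built.
Neighbor 1: others sum to 43; max(0, 44 - 43) = 1.
Neighbor 2: others sum to 38; max(0, 44 - 38) = 6.
Neighbor 3: others sum to 51; max(0, 44 - 51) = 0.
Neighbor 4: others sum to 48; max(0, 44 - 48) = 0.
Neighbor 5: others sum to 40; max(0, 44 - 40) = 4.
Total collected = 1 + 6 + 0 + 0 + 4 = 11.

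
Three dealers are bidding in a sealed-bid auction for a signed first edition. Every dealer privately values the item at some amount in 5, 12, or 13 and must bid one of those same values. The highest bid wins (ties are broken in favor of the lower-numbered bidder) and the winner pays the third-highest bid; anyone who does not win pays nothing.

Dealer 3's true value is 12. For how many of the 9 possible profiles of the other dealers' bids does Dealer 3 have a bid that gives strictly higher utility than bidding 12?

2

Others bid (5, 12): truth gives 0; bid 13 gives 7 > 0. Violating.
Others bid (12, 5): truth gives 0; bid 13 gives 7 > 0. Violating.
Others bid (5, 5): truth gives 7; no alternative beats it.
Others bid (5, 13): truth gives 0; no alternative beats it.
(Checking all 9 profiles: 2 have a profitable deviation, 7 do not.)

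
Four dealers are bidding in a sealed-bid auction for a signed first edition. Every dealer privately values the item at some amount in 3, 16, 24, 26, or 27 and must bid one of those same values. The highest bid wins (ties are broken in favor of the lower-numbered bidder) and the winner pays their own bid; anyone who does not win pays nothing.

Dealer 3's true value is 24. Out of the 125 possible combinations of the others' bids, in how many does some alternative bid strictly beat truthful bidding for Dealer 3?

2

Others bid (3, 3, 3): truth gives 0; bid 16 gives 8 > 0. Violating.
Others bid (3, 3, 16): truth gives 0; bid 16 gives 8 > 0. Violating.
Others bid (3, 3, 24): truth gives 0; no alternative beats it.
Others bid (3, 3, 26): truth gives 0; no alternative beats it.
(Checking all 125 profiles: 2 have a profitable deviation, 123 do not.)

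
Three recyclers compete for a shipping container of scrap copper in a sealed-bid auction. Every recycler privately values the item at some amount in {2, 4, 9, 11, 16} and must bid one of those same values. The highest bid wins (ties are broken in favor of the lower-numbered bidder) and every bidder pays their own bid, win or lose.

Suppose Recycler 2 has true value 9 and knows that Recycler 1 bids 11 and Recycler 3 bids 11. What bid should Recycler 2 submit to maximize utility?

2

Bid 2: loses but pays 2, utility -2.
Bid 4: loses but pays 4, utility -4.
Bid 9: loses but pays 9, utility -9.
Bid 11: loses but pays 11, utility -11.
Bid 16: wins, pays 16, utility 9 - 16 = -7.
The best choice is 2 with utility -2.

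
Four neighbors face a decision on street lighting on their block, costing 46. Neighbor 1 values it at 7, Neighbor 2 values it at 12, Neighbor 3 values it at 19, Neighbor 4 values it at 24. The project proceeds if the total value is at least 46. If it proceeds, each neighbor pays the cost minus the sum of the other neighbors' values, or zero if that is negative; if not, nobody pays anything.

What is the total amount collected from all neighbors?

Total value 62 ≥ cost 46, so it is built.
Neighbor 1: others sum to 55; max(0, 46 - 55) = 0.
Neighbor 2: others sum to 50; max(0, 46 - 50) = 0.
Neighbor 3: others sum to 43; max(0, 46 - 43) = 3.
Neighbor 4: others sum to 38; max(0, 46 - 38) = 8.
Total collected = 0 + 0 + 3 + 8 = 11.

11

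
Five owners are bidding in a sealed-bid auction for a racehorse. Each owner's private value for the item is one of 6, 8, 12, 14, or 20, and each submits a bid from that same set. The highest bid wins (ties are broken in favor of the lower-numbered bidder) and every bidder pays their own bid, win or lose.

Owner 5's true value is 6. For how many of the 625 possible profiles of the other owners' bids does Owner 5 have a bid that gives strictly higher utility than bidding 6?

Others bid (6, 6, 6, 6): truth gives -6; bid 8 gives -2 > -6. Violating.
Others bid (6, 6, 6, 8): truth gives -6; no alternative beats it.
Others bid (6, 6, 6, 12): truth gives -6; no alternative beats it.
(Checking all 625 profiles: 1 has a profitable deviation, 624 do not.)

1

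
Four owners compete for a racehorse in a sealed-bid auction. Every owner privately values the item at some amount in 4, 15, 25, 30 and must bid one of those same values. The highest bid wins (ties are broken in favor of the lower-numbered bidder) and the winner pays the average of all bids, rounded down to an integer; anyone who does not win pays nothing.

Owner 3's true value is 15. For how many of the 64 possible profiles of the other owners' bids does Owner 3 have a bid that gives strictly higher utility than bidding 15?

Others bid (4, 4, 25): truth gives 0; bid 25 gives 1 > 0. Violating.
Others bid (4, 15, 4): truth gives 0; bid 25 gives 3 > 0. Violating.
Others bid (4, 15, 15): truth gives 0; bid 25 gives 1 > 0. Violating.
Others bid (15, 4, 4): truth gives 0; bid 25 gives 3 > 0. Violating.
Others bid (4, 4, 4): truth gives 9; no alternative beats it.
Others bid (4, 4, 15): truth gives 6; no alternative beats it.
(Checking all 64 profiles: 6 have a profitable deviation, 58 do not.)

6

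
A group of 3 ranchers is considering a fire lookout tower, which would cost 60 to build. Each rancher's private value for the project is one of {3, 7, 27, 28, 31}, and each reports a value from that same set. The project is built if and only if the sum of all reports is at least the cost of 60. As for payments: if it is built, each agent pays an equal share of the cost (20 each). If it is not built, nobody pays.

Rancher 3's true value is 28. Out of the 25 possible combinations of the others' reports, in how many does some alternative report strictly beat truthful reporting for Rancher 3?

4

Others report (3, 27): truth gives 0; report 31 gives 8 > 0. Violating.
Others report (3, 28): truth gives 0; report 31 gives 8 > 0. Violating.
Others report (27, 3): truth gives 0; report 31 gives 8 > 0. Violating.
Others report (28, 3): truth gives 0; report 31 gives 8 > 0. Violating.
Others report (3, 3): truth gives 0; no alternative beats it.
Others report (3, 7): truth gives 0; no alternative beats it.
(Checking all 25 profiles: 4 have a profitable deviation, 21 do not.)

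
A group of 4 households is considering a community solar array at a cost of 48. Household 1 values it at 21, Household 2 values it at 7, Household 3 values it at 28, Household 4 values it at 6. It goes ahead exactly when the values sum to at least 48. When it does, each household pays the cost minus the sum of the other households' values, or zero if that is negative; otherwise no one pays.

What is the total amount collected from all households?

21

Total value 62 ≥ cost 48, so it is built.
Household 1: others sum to 41; max(0, 48 - 41) = 7.
Household 2: others sum to 55; max(0, 48 - 55) = 0.
Household 3: others sum to 34; max(0, 48 - 34) = 14.
Household 4: others sum to 56; max(0, 48 - 56) = 0.
Total collected = 7 + 0 + 14 + 0 = 21.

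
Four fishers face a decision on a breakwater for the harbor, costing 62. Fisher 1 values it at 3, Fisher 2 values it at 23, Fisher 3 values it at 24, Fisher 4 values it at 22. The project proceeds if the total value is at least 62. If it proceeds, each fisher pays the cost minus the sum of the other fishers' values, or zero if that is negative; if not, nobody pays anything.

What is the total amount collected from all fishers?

Total value 72 ≥ cost 62, so it is built.
Fisher 1: others sum to 69; max(0, 62 - 69) = 0.
Fisher 2: others sum to 49; max(0, 62 - 49) = 13.
Fisher 3: others sum to 48; max(0, 62 - 48) = 14.
Fisher 4: others sum to 50; max(0, 62 - 50) = 12.
Total collected = 0 + 13 + 14 + 12 = 39.

39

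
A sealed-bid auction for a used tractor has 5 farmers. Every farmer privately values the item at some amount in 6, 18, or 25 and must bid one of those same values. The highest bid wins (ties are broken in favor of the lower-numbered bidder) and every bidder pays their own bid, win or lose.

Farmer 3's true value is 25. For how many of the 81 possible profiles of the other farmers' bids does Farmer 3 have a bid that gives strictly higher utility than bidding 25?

49

Others bid (6, 6, 6, 6): truth gives 0; bid 18 gives 7 > 0. Violating.
Others bid (6, 6, 6, 18): truth gives 0; bid 18 gives 7 > 0. Violating.
Others bid (6, 6, 18, 6): truth gives 0; bid 18 gives 7 > 0. Violating.
Others bid (6, 6, 18, 18): truth gives 0; bid 18 gives 7 > 0. Violating.
Others bid (6, 6, 6, 25): truth gives 0; no alternative beats it.
Others bid (6, 6, 18, 25): truth gives 0; no alternative beats it.
(Checking all 81 profiles: 49 have a profitable deviation, 32 do not.)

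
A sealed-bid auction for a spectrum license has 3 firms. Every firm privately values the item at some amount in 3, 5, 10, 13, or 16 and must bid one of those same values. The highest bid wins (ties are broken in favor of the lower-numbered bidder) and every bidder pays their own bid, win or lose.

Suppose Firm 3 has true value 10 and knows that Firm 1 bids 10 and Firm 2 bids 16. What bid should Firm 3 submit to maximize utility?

Bid 3: loses but pays 3, utility -3.
Bid 5: loses but pays 5, utility -5.
Bid 10: loses but pays 10, utility -10.
Bid 13: loses but pays 13, utility -13.
Bid 16: loses but pays 16, utility -16.
The best choice is 3 with utility -3.

3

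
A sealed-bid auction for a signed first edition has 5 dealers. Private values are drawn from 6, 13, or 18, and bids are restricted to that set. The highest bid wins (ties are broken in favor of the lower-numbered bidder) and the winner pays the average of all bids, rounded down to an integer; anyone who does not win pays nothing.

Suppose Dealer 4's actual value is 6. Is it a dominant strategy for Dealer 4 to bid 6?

Check each profile of the others' bids and compare truth against every alternative bid.
Others bid (6, 6, 6, 13): truth gives 0, best alternative gives -2.
Others bid (6, 6, 6, 6): truth gives 0, best alternative gives -1.
Others bid (6, 6, 6, 18): truth gives 0, best alternative gives 0.
Others bid (6, 6, 13, 6): truth gives 0, best alternative gives 0.
Others bid (6, 6, 13, 13): truth gives 0, best alternative gives 0.
Others bid (6, 6, 13, 18): truth gives 0, best alternative gives 0.
(Remaining 75 profiles checked similarly; truth is weakly best in each.)
In every case the truthful bid is at least as good as any alternative, so it is a dominant strategy.

Yes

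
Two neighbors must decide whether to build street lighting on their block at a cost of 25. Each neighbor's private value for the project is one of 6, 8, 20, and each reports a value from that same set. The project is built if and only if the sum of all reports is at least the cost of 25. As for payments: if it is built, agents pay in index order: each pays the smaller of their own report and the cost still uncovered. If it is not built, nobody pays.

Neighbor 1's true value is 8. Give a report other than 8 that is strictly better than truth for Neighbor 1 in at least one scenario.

6

Suppose Neighbor 2 reports 20.
Report 8: project built, pays 8, utility 8 - 8 = 0.
Report 6: project built, pays 6, utility 8 - 6 = 2.
So reporting 6 beats truth here (2 > 0).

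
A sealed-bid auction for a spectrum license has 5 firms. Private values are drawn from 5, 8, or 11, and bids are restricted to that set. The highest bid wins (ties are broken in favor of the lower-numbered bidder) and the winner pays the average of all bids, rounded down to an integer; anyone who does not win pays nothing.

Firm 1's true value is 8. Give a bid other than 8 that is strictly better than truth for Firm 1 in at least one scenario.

11

Suppose Firm 2 bids 5, Firm 3 bids 5, Firm 4 bids 5 and Firm 5 bids 11.
Bid 8: loses, pays 0, utility 0.
Bid 11: wins, pays 7, utility 8 - 7 = 1.
So bidding 11 beats truth here (1 > 0).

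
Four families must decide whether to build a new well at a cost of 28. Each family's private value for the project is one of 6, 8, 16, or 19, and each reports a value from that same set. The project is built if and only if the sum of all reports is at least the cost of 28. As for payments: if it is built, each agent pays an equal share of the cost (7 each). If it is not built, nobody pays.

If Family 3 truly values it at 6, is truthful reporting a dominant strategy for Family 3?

Check each profile of the others' reports and compare truth against every alternative report.
Others report (6, 6, 8): truth gives 0, best alternative gives -1.
Others report (6, 8, 6): truth gives 0, best alternative gives -1.
Others report (8, 6, 6): truth gives 0, best alternative gives -1.
Others report (6, 6, 16): truth gives -1, best alternative gives -1.
Others report (6, 6, 19): truth gives -1, best alternative gives -1.
Others report (6, 8, 8): truth gives -1, best alternative gives -1.
(Remaining 58 profiles checked similarly; truth is weakly best in each.)
In every case the truthful report is at least as good as any alternative, so it is a dominant strategy.

Yes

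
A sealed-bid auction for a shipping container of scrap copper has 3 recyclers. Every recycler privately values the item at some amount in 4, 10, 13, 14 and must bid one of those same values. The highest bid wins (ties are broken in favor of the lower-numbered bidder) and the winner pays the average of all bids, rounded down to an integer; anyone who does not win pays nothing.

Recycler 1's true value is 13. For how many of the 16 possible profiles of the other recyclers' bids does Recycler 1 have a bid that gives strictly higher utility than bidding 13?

8

Others bid (4, 4): truth gives 6; bid 4 gives 9 > 6. Violating.
Others bid (4, 10): truth gives 4; bid 10 gives 5 > 4. Violating.
Others bid (4, 14): truth gives 0; bid 14 gives 3 > 0. Violating.
Others bid (10, 4): truth gives 4; bid 10 gives 5 > 4. Violating.
Others bid (4, 13): truth gives 3; no alternative beats it.
Others bid (10, 13): truth gives 1; no alternative beats it.
(Checking all 16 profiles: 8 have a profitable deviation, 8 do not.)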